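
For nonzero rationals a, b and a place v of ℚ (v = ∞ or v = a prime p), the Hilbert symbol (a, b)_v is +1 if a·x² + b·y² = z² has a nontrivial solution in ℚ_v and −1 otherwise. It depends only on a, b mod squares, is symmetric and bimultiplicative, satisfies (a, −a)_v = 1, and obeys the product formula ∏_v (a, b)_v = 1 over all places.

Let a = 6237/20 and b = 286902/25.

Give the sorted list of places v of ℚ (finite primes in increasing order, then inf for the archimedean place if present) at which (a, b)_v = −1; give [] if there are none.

(a, b) ≡ (385, 3542) mod (ℚ^×)²; places V = {2, 3, 5, 7, 11, 23, ∞}.
(a,b)_7: α=1, u≡5; β=1, v≡2 (mod 7); (5|7)=-1, (2|7)=+1; sign (−1)^1·-1^1·+1^1 = +1.
(a,b)_3: α=4, u≡1; β=4, v≡2 (mod 3); (1|3)=+1, (2|3)=-1; sign (−1)^0·+1^4·-1^4 = +1.
(a,b)_11: α=1, u≡8; β=1, v≡4 (mod 11); (8|11)=-1, (4|11)=+1; sign (−1)^1·-1^1·+1^1 = +1.
(a,b)_∞: sgn(385)=+, sgn(3542)=+, so +1.
(a,b)_2: α=-2, β=1; u≡1, v≡3 (mod 8); ε(u)ε(v)=0·1, αω(v)=-2·1, βω(u)=1·0; sum ≡ 0  ⇒  +1.
(a,b)_23: α=0, u≡14; β=1, v≡4 (mod 23); (14|23)=-1, (4|23)=+1; sign (−1)^0·-1^1·+1^0 = -1.
(a,b)_5: α=-1, u≡3; β=-2, v≡2 (mod 5); (3|5)=-1, (2|5)=-1; sign (−1)^0·-1^-2·-1^-1 = -1.
(385, 3542 / ℚ) ramifies at {5, 23}: a division algebra.

[5, 23]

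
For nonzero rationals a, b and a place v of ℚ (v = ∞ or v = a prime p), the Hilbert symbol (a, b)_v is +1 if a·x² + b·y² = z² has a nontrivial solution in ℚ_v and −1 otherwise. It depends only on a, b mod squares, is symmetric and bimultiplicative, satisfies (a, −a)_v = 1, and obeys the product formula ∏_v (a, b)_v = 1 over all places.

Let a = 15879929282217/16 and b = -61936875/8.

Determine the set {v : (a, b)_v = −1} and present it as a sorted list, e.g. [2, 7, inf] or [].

(a, b) ≡ (33, -182) mod (ℚ^×)²; places V = {2, 3, 5, 7, 11, 13, ∞}.
(a,b)_5: α=0, u≡2; β=4, v≡2 (mod 5); (2|5)=-1, (2|5)=-1; sign (−1)^0·-1^4·-1^0 = +1.
(a,b)_∞: sgn(33)=+, sgn(-182)=−, so +1.
(a,b)_13: α=2, u≡7; β=1, v≡1 (mod 13); (7|13)=-1, (1|13)=+1; sign (−1)^0·-1^1·+1^2 = -1.
(a,b)_11: α=5, u≡9; β=2, v≡4 (mod 11); (9|11)=+1, (4|11)=+1; sign (−1)^0·+1^2·+1^5 = +1.
(a,b)_3: α=5, u≡2; β=2, v≡1 (mod 3); (2|3)=-1, (1|3)=+1; sign (−1)^0·-1^2·+1^5 = +1.
(a,b)_2: α=-4, β=-3; u≡1, v≡5 (mod 8); ε(u)ε(v)=0·0, αω(v)=-4·1, βω(u)=-3·0; sum ≡ 0  ⇒  +1.
(a,b)_7: α=4, u≡5; β=1, v≡1 (mod 7); (5|7)=-1, (1|7)=+1; sign (−1)^0·-1^1·+1^4 = -1.
|Ram(33, -182)| = 2, even; anisotropic at {7, 13}.

[7, 13]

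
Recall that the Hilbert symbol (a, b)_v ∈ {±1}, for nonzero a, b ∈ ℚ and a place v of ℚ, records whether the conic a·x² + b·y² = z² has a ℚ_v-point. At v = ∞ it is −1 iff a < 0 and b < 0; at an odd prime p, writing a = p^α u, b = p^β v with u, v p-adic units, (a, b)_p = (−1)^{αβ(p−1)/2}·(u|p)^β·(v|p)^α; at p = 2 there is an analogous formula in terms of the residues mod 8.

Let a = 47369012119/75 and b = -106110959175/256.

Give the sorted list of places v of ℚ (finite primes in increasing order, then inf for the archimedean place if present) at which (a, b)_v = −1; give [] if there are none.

Mod squares: a ≡ 1174438317, b ≡ -1306383. Check v ∈ {∞, 2, 3, 5, 11, 13, 19, 29, 31, 41, 43}.
v=29: a=29^1·(≡17), b=29^0·(≡13) mod 29; (17|29)=-1, (13|29)=+1; (−1)^{1·0·14}·(-1)^0·(+1)^1 = +1.
v=43: a=43^1·(≡22), b=43^1·(≡20) mod 43; (22|43)=-1, (20|43)=-1; (−1)^{1·1·21}·(-1)^1·(-1)^1 = -1.
v=19: a=19^1·(≡18), b=19^3·(≡5) mod 19; (18|19)=-1, (5|19)=+1; (−1)^{1·3·9}·(-1)^3·(+1)^1 = +1.
v=5: a=5^-2·(≡3), b=5^2·(≡3) mod 5; (3|5)=-1, (3|5)=-1; (−1)^{-2·2·2}·(-1)^2·(-1)^-2 = +1.
v=13: a=13^1·(≡2), b=13^1·(≡10) mod 13; (2|13)=-1, (10|13)=+1; (−1)^{1·1·6}·(-1)^1·(+1)^1 = -1.
v=∞: 1174438317 > 0 and -1306383 < 0  ⇒  (a,b)_∞ = +1.
v=3: a=3^-1·(≡1), b=3^3·(≡1) mod 3; (1|3)=+1, (1|3)=+1; (−1)^{-1·3·1}·(+1)^3·(+1)^-1 = -1.
v=41: a=41^1·(≡10), b=41^1·(≡14) mod 41; (10|41)=+1, (14|41)=-1; (−1)^{1·1·20}·(+1)^1·(-1)^1 = -1.
v=11: a=11^2·(≡6), b=11^0·(≡7) mod 11; (6|11)=-1, (7|11)=-1; (−1)^{2·0·5}·(-1)^0·(-1)^2 = +1.
v=2: v_2(a)=0, v_2(b)=-8; units ≡ 5, 1 (mod 8); ε·ε+αω+βω = 0·0+0·0+-8·1 ≡ 0  ⇒  (a,b)_2 = +1.
v=31: a=31^1·(≡9), b=31^0·(≡8) mod 31; (9|31)=+1, (8|31)=+1; (−1)^{1·0·15}·(+1)^0·(+1)^1 = +1.
|Ram(1174438317, -1306383)| = 4, even; anisotropic at {3, 13, 41, 43}.

[3, 13, 41, 43]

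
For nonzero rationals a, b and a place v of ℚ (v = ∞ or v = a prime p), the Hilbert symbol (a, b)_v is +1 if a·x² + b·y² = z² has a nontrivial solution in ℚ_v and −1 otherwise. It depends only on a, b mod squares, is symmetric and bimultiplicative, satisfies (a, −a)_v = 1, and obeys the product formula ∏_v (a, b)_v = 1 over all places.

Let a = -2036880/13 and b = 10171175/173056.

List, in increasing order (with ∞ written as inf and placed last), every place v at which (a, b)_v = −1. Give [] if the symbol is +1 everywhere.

[2, 3, 5, 23]

Mod squares: a ≡ -183885, b ≡ 23. Check v ∈ {∞, 2, 3, 5, 7, 13, 19, 23, 41}.
v=5: a=5^1·(≡3), b=5^2·(≡2) mod 5; (3|5)=-1, (2|5)=-1; (−1)^{1·2·2}·(-1)^2·(-1)^1 = -1.
v=19: a=19^0·(≡7), b=19^2·(≡9) mod 19; (7|19)=+1, (9|19)=+1; (−1)^{0·2·9}·(+1)^2·(+1)^0 = +1.
v=3: a=3^3·(≡1), b=3^0·(≡2) mod 3; (1|3)=+1, (2|3)=-1; (−1)^{3·0·1}·(+1)^0·(-1)^3 = -1.
v=7: a=7^0·(≡6), b=7^2·(≡2) mod 7; (6|7)=-1, (2|7)=+1; (−1)^{0·2·3}·(-1)^2·(+1)^0 = +1.
v=∞: -183885 < 0 and 23 > 0  ⇒  (a,b)_∞ = +1.
v=23: a=23^1·(≡1), b=23^1·(≡1) mod 23; (1|23)=+1, (1|23)=+1; (−1)^{1·1·11}·(+1)^1·(+1)^1 = -1.
v=41: a=41^1·(≡23), b=41^0·(≡21) mod 41; (23|41)=+1, (21|41)=+1; (−1)^{1·0·20}·(+1)^0·(+1)^1 = +1.
v=2: v_2(a)=4, v_2(b)=-10; units ≡ 3, 7 (mod 8); ε·ε+αω+βω = 1·1+4·0+-10·1 ≡ 1  ⇒  (a,b)_2 = -1.
v=13: a=13^-1·(≡12), b=13^-2·(≡4) mod 13; (12|13)=+1, (4|13)=+1; (−1)^{-1·-2·6}·(+1)^-2·(+1)^-1 = +1.
Ram(-183885, 23) = {2, 3, 5, 23}; no ℚ_2-point on the conic.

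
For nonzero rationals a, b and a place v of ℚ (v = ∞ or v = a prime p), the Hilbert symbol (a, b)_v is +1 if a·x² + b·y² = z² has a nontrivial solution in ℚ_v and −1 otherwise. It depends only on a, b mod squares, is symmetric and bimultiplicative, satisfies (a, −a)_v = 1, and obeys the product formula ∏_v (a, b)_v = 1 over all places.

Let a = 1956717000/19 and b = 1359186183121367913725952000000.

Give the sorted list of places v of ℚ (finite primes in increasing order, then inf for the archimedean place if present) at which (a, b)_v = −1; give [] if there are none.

[2, 5, 7, 23]

(a, b) ≡ (93670, 16588957) mod (ℚ^×)²; places V = {2, 3, 5, 7, 11, 17, 19, 23, 29, ∞}.
(a,b)_17: α=1, u≡9; β=3, v≡2 (mod 17); (9|17)=+1, (2|17)=+1; sign (−1)^0·+1^3·+1^1 = +1.
(a,b)_5: α=3, u≡4; β=6, v≡3 (mod 5); (4|5)=+1, (3|5)=-1; sign (−1)^0·+1^6·-1^3 = -1.
(a,b)_7: α=2, u≡6; β=3, v≡2 (mod 7); (6|7)=-1, (2|7)=+1; sign (−1)^0·-1^3·+1^2 = -1.
(a,b)_∞: sgn(93670)=+, sgn(16588957)=+, so +1.
(a,b)_3: α=4, u≡1; β=8, v≡1 (mod 3); (1|3)=+1, (1|3)=+1; sign (−1)^0·+1^8·+1^4 = +1.
(a,b)_2: α=3, β=26; u≡3, v≡5 (mod 8); ε(u)ε(v)=1·0, αω(v)=3·1, βω(u)=26·1; sum ≡ 1  ⇒  -1.
(a,b)_23: α=0, u≡22; β=1, v≡18 (mod 23); (22|23)=-1, (18|23)=+1; sign (−1)^0·-1^1·+1^0 = -1.
(a,b)_19: α=-1, u≡5; β=1, v≡12 (mod 19); (5|19)=+1, (12|19)=-1; sign (−1)^1·+1^1·-1^-1 = +1.
(a,b)_11: α=0, u≡5; β=1, v≡9 (mod 11); (5|11)=+1, (9|11)=+1; sign (−1)^0·+1^1·+1^0 = +1.
(a,b)_29: α=1, u≡14; β=3, v≡27 (mod 29); (14|29)=-1, (27|29)=-1; sign (−1)^0·-1^3·-1^1 = +1.
(93670, 16588957 / ℚ) ramifies at {2, 5, 7, 23}: a division algebra.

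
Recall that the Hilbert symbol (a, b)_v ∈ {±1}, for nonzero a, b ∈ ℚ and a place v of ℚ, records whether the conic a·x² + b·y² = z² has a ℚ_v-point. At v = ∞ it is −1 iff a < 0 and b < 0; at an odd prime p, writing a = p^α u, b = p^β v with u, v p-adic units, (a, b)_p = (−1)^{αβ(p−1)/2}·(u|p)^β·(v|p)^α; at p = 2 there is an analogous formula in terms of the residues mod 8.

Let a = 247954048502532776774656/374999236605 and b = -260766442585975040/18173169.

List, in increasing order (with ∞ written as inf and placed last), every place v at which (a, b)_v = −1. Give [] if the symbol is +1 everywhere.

Mod squares: a ≡ 638495, b ≡ -65. Check v ∈ {∞, 2, 3, 5, 7, 11, 13, 19, 23, 29, 31, 47}.
v=23: a=23^-2·(≡19), b=23^0·(≡16) mod 23; (19|23)=-1, (16|23)=+1; (−1)^{-2·0·11}·(-1)^0·(+1)^-2 = +1.
v=5: a=5^-1·(≡1), b=5^1·(≡3) mod 5; (1|5)=+1, (3|5)=-1; (−1)^{-1·1·2}·(+1)^1·(-1)^-1 = -1.
v=∞: 638495 > 0 and -65 < 0  ⇒  (a,b)_∞ = +1.
v=3: a=3^-10·(≡2), b=3^-2·(≡1) mod 3; (2|3)=-1, (1|3)=+1; (−1)^{-10·-2·1}·(-1)^-2·(+1)^-10 = +1.
v=11: a=11^5·(≡9), b=11^2·(≡9) mod 11; (9|11)=+1, (9|11)=+1; (−1)^{5·2·5}·(+1)^2·(+1)^5 = +1.
v=29: a=29^0·(≡12), b=29^-2·(≡23) mod 29; (12|29)=-1, (23|29)=+1; (−1)^{0·-2·14}·(-1)^-2·(+1)^0 = +1.
v=2: v_2(a)=10, v_2(b)=8; units ≡ 7, 7 (mod 8); ε·ε+αω+βω = 1·1+10·0+8·0 ≡ 1  ⇒  (a,b)_2 = -1.
v=19: a=19^3·(≡2), b=19^2·(≡5) mod 19; (2|19)=-1, (5|19)=+1; (−1)^{3·2·9}·(-1)^2·(+1)^3 = +1.
v=47: a=47^3·(≡14), b=47^2·(≡33) mod 47; (14|47)=+1, (33|47)=-1; (−1)^{3·2·23}·(+1)^2·(-1)^3 = -1.
v=13: a=13^3·(≡10), b=13^3·(≡7) mod 13; (10|13)=+1, (7|13)=-1; (−1)^{3·3·6}·(+1)^3·(-1)^3 = -1.
v=31: a=31^2·(≡8), b=31^2·(≡10) mod 31; (8|31)=+1, (10|31)=+1; (−1)^{2·2·15}·(+1)^2·(+1)^2 = +1.
v=7: a=7^-4·(≡2), b=7^-4·(≡3) mod 7; (2|7)=+1, (3|7)=-1; (−1)^{-4·-4·3}·(+1)^-4·(-1)^-4 = +1.
(638495, -65 / ℚ) ramifies at {2, 5, 13, 47}: a division algebra.

[2, 5, 13, 47]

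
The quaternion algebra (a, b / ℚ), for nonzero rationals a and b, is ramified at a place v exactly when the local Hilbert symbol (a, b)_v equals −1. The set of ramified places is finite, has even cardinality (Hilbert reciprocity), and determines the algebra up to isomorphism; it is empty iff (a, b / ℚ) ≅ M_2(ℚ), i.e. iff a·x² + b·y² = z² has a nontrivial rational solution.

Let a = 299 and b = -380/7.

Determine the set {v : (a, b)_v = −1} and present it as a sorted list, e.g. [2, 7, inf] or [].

[2, 7, 13, 19]

Mod squares: a ≡ 299, b ≡ -665. Check v ∈ {∞, 2, 5, 7, 13, 19, 23}.
v=7: a=7^0·(≡5), b=7^-1·(≡5) mod 7; (5|7)=-1, (5|7)=-1; (−1)^{0·-1·3}·(-1)^-1·(-1)^0 = -1.
v=∞: 299 > 0 and -665 < 0  ⇒  (a,b)_∞ = +1.
v=23: a=23^1·(≡13), b=23^0·(≡18) mod 23; (13|23)=+1, (18|23)=+1; (−1)^{1·0·11}·(+1)^0·(+1)^1 = +1.
v=13: a=13^1·(≡10), b=13^0·(≡7) mod 13; (10|13)=+1, (7|13)=-1; (−1)^{1·0·6}·(+1)^0·(-1)^1 = -1.
v=2: v_2(a)=0, v_2(b)=2; units ≡ 3, 7 (mod 8); ε·ε+αω+βω = 1·1+0·0+2·1 ≡ 1  ⇒  (a,b)_2 = -1.
v=5: a=5^0·(≡4), b=5^1·(≡2) mod 5; (4|5)=+1, (2|5)=-1; (−1)^{0·1·2}·(+1)^1·(-1)^0 = +1.
v=19: a=19^0·(≡14), b=19^1·(≡8) mod 19; (14|19)=-1, (8|19)=-1; (−1)^{0·1·9}·(-1)^1·(-1)^0 = -1.
Ram(299, -665) = {2, 7, 13, 19}; no ℚ_2-point on the conic.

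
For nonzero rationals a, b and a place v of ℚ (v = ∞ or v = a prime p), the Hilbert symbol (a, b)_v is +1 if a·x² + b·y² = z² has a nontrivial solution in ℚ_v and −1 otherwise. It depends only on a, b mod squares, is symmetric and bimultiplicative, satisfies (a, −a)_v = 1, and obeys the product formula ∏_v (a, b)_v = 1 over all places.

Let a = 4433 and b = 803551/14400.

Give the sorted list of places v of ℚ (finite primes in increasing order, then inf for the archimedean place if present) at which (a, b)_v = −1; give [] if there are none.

[13, 31]

Mod squares: a ≡ 4433, b ≡ 31. Check v ∈ {∞, 2, 3, 5, 7, 11, 13, 23, 31}.
v=7: a=7^0·(≡2), b=7^2·(≡5) mod 7; (2|7)=+1, (5|7)=-1; (−1)^{0·2·3}·(+1)^2·(-1)^0 = +1.
v=∞: 4433 > 0 and 31 > 0  ⇒  (a,b)_∞ = +1.
v=13: a=13^1·(≡3), b=13^0·(≡11) mod 13; (3|13)=+1, (11|13)=-1; (−1)^{1·0·6}·(+1)^0·(-1)^1 = -1.
v=23: a=23^0·(≡17), b=23^2·(≡12) mod 23; (17|23)=-1, (12|23)=+1; (−1)^{0·2·11}·(-1)^2·(+1)^0 = +1.
v=2: v_2(a)=0, v_2(b)=-6; units ≡ 1, 7 (mod 8); ε·ε+αω+βω = 0·1+0·0+-6·0 ≡ 0  ⇒  (a,b)_2 = +1.
v=11: a=11^1·(≡7), b=11^0·(≡1) mod 11; (7|11)=-1, (1|11)=+1; (−1)^{1·0·5}·(-1)^0·(+1)^1 = +1.
v=5: a=5^0·(≡3), b=5^-2·(≡1) mod 5; (3|5)=-1, (1|5)=+1; (−1)^{0·-2·2}·(-1)^-2·(+1)^0 = +1.
v=31: a=31^1·(≡19), b=31^1·(≡10) mod 31; (19|31)=+1, (10|31)=+1; (−1)^{1·1·15}·(+1)^1·(+1)^1 = -1.
v=3: a=3^0·(≡2), b=3^-2·(≡1) mod 3; (2|3)=-1, (1|3)=+1; (−1)^{0·-2·1}·(-1)^-2·(+1)^0 = +1.
|Ram(4433, 31)| = 2, even; anisotropic at {13, 31}.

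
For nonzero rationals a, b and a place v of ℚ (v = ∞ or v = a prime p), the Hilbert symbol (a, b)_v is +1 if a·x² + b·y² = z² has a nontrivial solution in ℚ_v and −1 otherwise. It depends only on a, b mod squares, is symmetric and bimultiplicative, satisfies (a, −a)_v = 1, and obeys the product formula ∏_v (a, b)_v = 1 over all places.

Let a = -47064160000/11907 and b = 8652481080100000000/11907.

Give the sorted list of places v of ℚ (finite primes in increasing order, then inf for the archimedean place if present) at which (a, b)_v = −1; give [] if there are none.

Mod squares: a ≡ -7293, b ≡ 3. Check v ∈ {∞, 2, 3, 5, 7, 11, 13, 17}.
v=3: a=3^-5·(≡2), b=3^-5·(≡1) mod 3; (2|3)=-1, (1|3)=+1; (−1)^{-5·-5·1}·(-1)^-5·(+1)^-5 = +1.
v=2: v_2(a)=8, v_2(b)=8; units ≡ 3, 3 (mod 8); ε·ε+αω+βω = 1·1+8·1+8·1 ≡ 1  ⇒  (a,b)_2 = -1.
v=7: a=7^-2·(≡2), b=7^-2·(≡5) mod 7; (2|7)=+1, (5|7)=-1; (−1)^{-2·-2·3}·(+1)^-2·(-1)^-2 = +1.
v=13: a=13^1·(≡11), b=13^2·(≡1) mod 13; (11|13)=-1, (1|13)=+1; (−1)^{1·2·6}·(-1)^2·(+1)^1 = +1.
v=11: a=11^3·(≡10), b=11^6·(≡9) mod 11; (10|11)=-1, (9|11)=+1; (−1)^{3·6·5}·(-1)^6·(+1)^3 = +1.
v=∞: -7293 < 0 and 3 > 0  ⇒  (a,b)_∞ = +1.
v=5: a=5^4·(≡2), b=5^8·(≡3) mod 5; (2|5)=-1, (3|5)=-1; (−1)^{4·8·2}·(-1)^8·(-1)^4 = +1.
v=17: a=17^1·(≡8), b=17^2·(≡6) mod 17; (8|17)=+1, (6|17)=-1; (−1)^{1·2·8}·(+1)^2·(-1)^1 = -1.
|Ram(-7293, 3)| = 2, even; anisotropic at {2, 17}.

[2, 17]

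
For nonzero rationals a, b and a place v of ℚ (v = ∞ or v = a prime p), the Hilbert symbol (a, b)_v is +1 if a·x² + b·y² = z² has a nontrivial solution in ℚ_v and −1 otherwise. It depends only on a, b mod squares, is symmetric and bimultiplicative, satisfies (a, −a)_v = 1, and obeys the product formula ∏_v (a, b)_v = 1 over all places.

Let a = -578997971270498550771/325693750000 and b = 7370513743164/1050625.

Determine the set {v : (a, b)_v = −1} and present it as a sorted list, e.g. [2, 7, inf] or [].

Mod squares: a ≡ -9269, b ≡ 12964479. Check v ∈ {∞, 2, 3, 5, 7, 11, 13, 19, 23, 29, 31, 41}.
v=41: a=41^-2·(≡3), b=41^-2·(≡33) mod 41; (3|41)=-1, (33|41)=+1; (−1)^{-2·-2·20}·(-1)^-2·(+1)^-2 = +1.
v=7: a=7^2·(≡6), b=7^0·(≡6) mod 7; (6|7)=-1, (6|7)=-1; (−1)^{2·0·3}·(-1)^0·(-1)^2 = +1.
v=19: a=19^2·(≡10), b=19^1·(≡12) mod 19; (10|19)=-1, (12|19)=-1; (−1)^{2·1·9}·(-1)^1·(-1)^2 = -1.
v=∞: -9269 < 0 and 12964479 > 0  ⇒  (a,b)_∞ = +1.
v=29: a=29^6·(≡10), b=29^3·(≡20) mod 29; (10|29)=-1, (20|29)=+1; (−1)^{6·3·14}·(-1)^3·(+1)^6 = -1.
v=3: a=3^2·(≡1), b=3^1·(≡2) mod 3; (1|3)=+1, (2|3)=-1; (−1)^{2·1·1}·(+1)^1·(-1)^2 = +1.
v=11: a=11^2·(≡3), b=11^1·(≡1) mod 11; (3|11)=+1, (1|11)=+1; (−1)^{2·1·5}·(+1)^1·(+1)^2 = +1.
v=13: a=13^3·(≡11), b=13^2·(≡7) mod 13; (11|13)=-1, (7|13)=-1; (−1)^{3·2·6}·(-1)^2·(-1)^3 = -1.
v=23: a=23^1·(≡21), b=23^1·(≡3) mod 23; (21|23)=-1, (3|23)=+1; (−1)^{1·1·11}·(-1)^1·(+1)^1 = +1.
v=5: a=5^-8·(≡4), b=5^-4·(≡4) mod 5; (4|5)=+1, (4|5)=+1; (−1)^{-8·-4·2}·(+1)^-4·(+1)^-8 = +1.
v=2: v_2(a)=-4, v_2(b)=2; units ≡ 3, 7 (mod 8); ε·ε+αω+βω = 1·1+-4·0+2·1 ≡ 1  ⇒  (a,b)_2 = -1.
v=31: a=31^-1·(≡22), b=31^1·(≡10) mod 31; (22|31)=-1, (10|31)=+1; (−1)^{-1·1·15}·(-1)^1·(+1)^-1 = +1.
Ram(-9269, 12964479) = {2, 13, 19, 29}; no ℚ_2-point on the conic.

[2, 13, 19, 29]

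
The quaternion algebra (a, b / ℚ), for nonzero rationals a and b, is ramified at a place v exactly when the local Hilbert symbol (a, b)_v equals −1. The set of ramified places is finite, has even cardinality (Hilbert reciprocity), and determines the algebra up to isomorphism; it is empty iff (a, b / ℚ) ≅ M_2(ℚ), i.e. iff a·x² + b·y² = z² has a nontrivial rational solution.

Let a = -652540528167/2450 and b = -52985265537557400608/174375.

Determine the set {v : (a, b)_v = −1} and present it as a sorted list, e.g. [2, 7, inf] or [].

[17, inf]

Mod squares: a ≡ -37321086, b ≡ -62. Check v ∈ {∞, 2, 3, 5, 7, 11, 17, 29, 31, 37, 53}.
v=29: a=29^1·(≡24), b=29^2·(≡5) mod 29; (24|29)=+1, (5|29)=+1; (−1)^{1·2·14}·(+1)^2·(+1)^1 = +1.
v=37: a=37^1·(≡4), b=37^2·(≡27) mod 37; (4|37)=+1, (27|37)=+1; (−1)^{1·2·18}·(+1)^2·(+1)^1 = +1.
v=3: a=3^1·(≡2), b=3^-2·(≡1) mod 3; (2|3)=-1, (1|3)=+1; (−1)^{1·-2·1}·(-1)^-2·(+1)^1 = +1.
v=11: a=11^3·(≡4), b=11^6·(≡1) mod 11; (4|11)=+1, (1|11)=+1; (−1)^{3·6·5}·(+1)^6·(+1)^3 = +1.
v=53: a=53^0·(≡26), b=53^2·(≡36) mod 53; (26|53)=-1, (36|53)=+1; (−1)^{0·2·26}·(-1)^2·(+1)^0 = +1.
v=2: v_2(a)=-1, v_2(b)=5; units ≡ 1, 1 (mod 8); ε·ε+αω+βω = 0·0+-1·0+5·0 ≡ 0  ⇒  (a,b)_2 = +1.
v=31: a=31^1·(≡5), b=31^-1·(≡17) mod 31; (5|31)=+1, (17|31)=-1; (−1)^{1·-1·15}·(+1)^-1·(-1)^1 = +1.
v=7: a=7^-2·(≡4), b=7^0·(≡4) mod 7; (4|7)=+1, (4|7)=+1; (−1)^{-2·0·3}·(+1)^0·(+1)^-2 = +1.
v=5: a=5^-2·(≡1), b=5^-4·(≡3) mod 5; (1|5)=+1, (3|5)=-1; (−1)^{-2·-4·2}·(+1)^-4·(-1)^-2 = +1.
v=17: a=17^3·(≡11), b=17^2·(≡3) mod 17; (11|17)=-1, (3|17)=-1; (−1)^{3·2·8}·(-1)^2·(-1)^3 = -1.
v=∞: -37321086 < 0 and -62 < 0  ⇒  (a,b)_∞ = -1.
Ram(-37321086, -62) = {17, ∞}; no ℚ_17-point on the conic.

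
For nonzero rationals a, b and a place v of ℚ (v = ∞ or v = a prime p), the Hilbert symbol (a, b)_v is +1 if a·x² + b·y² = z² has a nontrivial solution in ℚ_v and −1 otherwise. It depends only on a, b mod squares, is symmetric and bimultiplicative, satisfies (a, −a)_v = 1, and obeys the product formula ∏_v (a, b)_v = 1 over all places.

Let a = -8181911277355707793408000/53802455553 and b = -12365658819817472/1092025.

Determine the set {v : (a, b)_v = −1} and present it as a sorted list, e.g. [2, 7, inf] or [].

[5, 19, 23, inf]

(a, b) ≡ (-256215, -23) mod (ℚ^×)²; places V = {2, 3, 5, 7, 11, 13, 19, 23, 29, 31, ∞}.
(a,b)_2: α=20, β=12; u≡1, v≡1 (mod 8); ε(u)ε(v)=0·0, αω(v)=20·0, βω(u)=12·0; sum ≡ 0  ⇒  +1.
(a,b)_7: α=-4, u≡5; β=0, v≡5 (mod 7); (5|7)=-1, (5|7)=-1; sign (−1)^0·-1^0·-1^-4 = +1.
(a,b)_11: α=-2, u≡6; β=-2, v≡8 (mod 11); (6|11)=-1, (8|11)=-1; sign (−1)^0·-1^-2·-1^-2 = +1.
(a,b)_3: α=-3, u≡2; β=0, v≡1 (mod 3); (2|3)=-1, (1|3)=+1; sign (−1)^0·-1^0·+1^-3 = +1.
(a,b)_23: α=2, u≡5; β=1, v≡17 (mod 23); (5|23)=-1, (17|23)=-1; sign (−1)^0·-1^1·-1^2 = -1.
(a,b)_∞: sgn(-256215)=−, sgn(-23)=−, so -1.
(a,b)_31: α=5, u≡26; β=4, v≡16 (mod 31); (26|31)=-1, (16|31)=+1; sign (−1)^0·-1^4·+1^5 = +1.
(a,b)_29: α=3, u≡14; β=2, v≡4 (mod 29); (14|29)=-1, (4|29)=+1; sign (−1)^0·-1^2·+1^3 = +1.
(a,b)_5: α=3, u≡2; β=-2, v≡3 (mod 5); (2|5)=-1, (3|5)=-1; sign (−1)^0·-1^-2·-1^3 = -1.
(a,b)_13: α=2, u≡5; β=2, v≡12 (mod 13); (5|13)=-1, (12|13)=+1; sign (−1)^0·-1^2·+1^2 = +1.
(a,b)_19: α=-3, u≡16; β=-2, v≡10 (mod 19); (16|19)=+1, (10|19)=-1; sign (−1)^0·+1^-2·-1^-3 = -1.
|Ram(-256215, -23)| = 4, even; anisotropic at {5, 19, 23, ∞}.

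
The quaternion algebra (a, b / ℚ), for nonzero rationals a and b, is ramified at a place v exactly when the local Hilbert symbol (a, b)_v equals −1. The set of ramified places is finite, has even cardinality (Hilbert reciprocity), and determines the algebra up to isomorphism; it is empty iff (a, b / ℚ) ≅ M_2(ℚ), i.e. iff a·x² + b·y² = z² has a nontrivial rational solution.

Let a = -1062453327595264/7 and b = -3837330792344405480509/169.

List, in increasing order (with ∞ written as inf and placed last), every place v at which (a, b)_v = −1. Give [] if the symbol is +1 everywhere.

[2, 29, 37, inf]

Mod squares: a ≡ -217, b ≡ -82621. Check v ∈ {∞, 2, 7, 11, 13, 19, 29, 31, 37}.
v=31: a=31^3·(≡11), b=31^4·(≡5) mod 31; (11|31)=-1, (5|31)=+1; (−1)^{3·4·15}·(-1)^4·(+1)^3 = +1.
v=19: a=19^0·(≡7), b=19^2·(≡10) mod 19; (7|19)=+1, (10|19)=-1; (−1)^{0·2·9}·(+1)^2·(-1)^0 = +1.
v=2: v_2(a)=8, v_2(b)=0; units ≡ 7, 3 (mod 8); ε·ε+αω+βω = 1·1+8·1+0·0 ≡ 1  ⇒  (a,b)_2 = -1.
v=37: a=37^2·(≡23), b=37^3·(≡19) mod 37; (23|37)=-1, (19|37)=-1; (−1)^{2·3·18}·(-1)^3·(-1)^2 = -1.
v=7: a=7^-1·(≡4), b=7^1·(≡5) mod 7; (4|7)=+1, (5|7)=-1; (−1)^{-1·1·3}·(+1)^1·(-1)^-1 = +1.
v=∞: -217 < 0 and -82621 < 0  ⇒  (a,b)_∞ = -1.
v=29: a=29^2·(≡14), b=29^3·(≡7) mod 29; (14|29)=-1, (7|29)=+1; (−1)^{2·3·14}·(-1)^3·(+1)^2 = -1.
v=13: a=13^0·(≡12), b=13^-2·(≡5) mod 13; (12|13)=+1, (5|13)=-1; (−1)^{0·-2·6}·(+1)^-2·(-1)^0 = +1.
v=11: a=11^2·(≡4), b=11^3·(≡7) mod 11; (4|11)=+1, (7|11)=-1; (−1)^{2·3·5}·(+1)^3·(-1)^2 = +1.
|Ram(-217, -82621)| = 4, even; anisotropic at {2, 29, 37, ∞}.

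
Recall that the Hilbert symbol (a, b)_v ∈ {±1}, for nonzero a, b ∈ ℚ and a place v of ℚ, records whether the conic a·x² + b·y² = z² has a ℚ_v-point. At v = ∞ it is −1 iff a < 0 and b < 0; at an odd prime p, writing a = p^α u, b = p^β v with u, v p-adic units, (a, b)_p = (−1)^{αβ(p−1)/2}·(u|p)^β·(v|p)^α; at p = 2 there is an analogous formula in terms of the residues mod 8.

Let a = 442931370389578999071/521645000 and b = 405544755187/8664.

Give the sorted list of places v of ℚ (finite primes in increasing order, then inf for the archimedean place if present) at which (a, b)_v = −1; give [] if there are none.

Mod squares: a ≡ 62, b ≡ 24882. Check v ∈ {∞, 2, 3, 5, 11, 13, 17, 19, 29, 31}.
v=3: a=3^10·(≡2), b=3^-1·(≡2) mod 3; (2|3)=-1, (2|3)=-1; (−1)^{10·-1·1}·(-1)^-1·(-1)^10 = -1.
v=29: a=29^2·(≡16), b=29^3·(≡14) mod 29; (16|29)=+1, (14|29)=-1; (−1)^{2·3·14}·(+1)^3·(-1)^2 = +1.
v=2: v_2(a)=-3, v_2(b)=-3; units ≡ 7, 1 (mod 8); ε·ε+αω+βω = 1·0+-3·0+-3·0 ≡ 0  ⇒  (a,b)_2 = +1.
v=31: a=31^3·(≡10), b=31^2·(≡18) mod 31; (10|31)=+1, (18|31)=+1; (−1)^{3·2·15}·(+1)^2·(+1)^3 = +1.
v=13: a=13^2·(≡3), b=13^1·(≡10) mod 13; (3|13)=+1, (10|13)=+1; (−1)^{2·1·6}·(+1)^1·(+1)^2 = +1.
v=∞: 62 > 0 and 24882 > 0  ⇒  (a,b)_∞ = +1.
v=19: a=19^-2·(≡7), b=19^-2·(≡5) mod 19; (7|19)=+1, (5|19)=+1; (−1)^{-2·-2·9}·(+1)^-2·(+1)^-2 = +1.
v=5: a=5^-4·(≡3), b=5^0·(≡3) mod 5; (3|5)=-1, (3|5)=-1; (−1)^{-4·0·2}·(-1)^0·(-1)^-4 = +1.
v=11: a=11^6·(≡2), b=11^3·(≡7) mod 11; (2|11)=-1, (7|11)=-1; (−1)^{6·3·5}·(-1)^3·(-1)^6 = -1.
v=17: a=17^-2·(≡11), b=17^0·(≡7) mod 17; (11|17)=-1, (7|17)=-1; (−1)^{-2·0·8}·(-1)^0·(-1)^-2 = +1.
|Ram(62, 24882)| = 2, even; anisotropic at {3, 11}.

[3, 11]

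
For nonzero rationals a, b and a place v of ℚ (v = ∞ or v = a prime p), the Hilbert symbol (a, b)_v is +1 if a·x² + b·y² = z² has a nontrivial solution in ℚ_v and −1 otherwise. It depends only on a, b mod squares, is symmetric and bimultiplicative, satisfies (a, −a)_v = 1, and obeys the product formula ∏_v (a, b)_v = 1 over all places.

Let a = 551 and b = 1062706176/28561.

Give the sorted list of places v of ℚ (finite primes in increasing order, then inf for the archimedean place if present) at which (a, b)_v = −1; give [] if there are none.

[2, 3, 7, 19]

(a, b) ≡ (551, 399) mod (ℚ^×)²; places V = {2, 3, 7, 13, 17, 19, 29, ∞}.
(a,b)_2: α=0, β=10; u≡7, v≡7 (mod 8); ε(u)ε(v)=1·1, αω(v)=0·0, βω(u)=10·0; sum ≡ 1  ⇒  -1.
(a,b)_3: α=0, u≡2; β=3, v≡1 (mod 3); (2|3)=-1, (1|3)=+1; sign (−1)^0·-1^3·+1^0 = -1.
(a,b)_13: α=0, u≡5; β=-4, v≡12 (mod 13); (5|13)=-1, (12|13)=+1; sign (−1)^0·-1^-4·+1^0 = +1.
(a,b)_29: α=1, u≡19; β=0, v≡25 (mod 29); (19|29)=-1, (25|29)=+1; sign (−1)^0·-1^0·+1^1 = +1.
(a,b)_17: α=0, u≡7; β=2, v≡16 (mod 17); (7|17)=-1, (16|17)=+1; sign (−1)^0·-1^2·+1^0 = +1.
(a,b)_7: α=0, u≡5; β=1, v≡1 (mod 7); (5|7)=-1, (1|7)=+1; sign (−1)^0·-1^1·+1^0 = -1.
(a,b)_19: α=1, u≡10; β=1, v≡2 (mod 19); (10|19)=-1, (2|19)=-1; sign (−1)^1·-1^1·-1^1 = -1.
(a,b)_∞: sgn(551)=+, sgn(399)=+, so +1.
(551, 399 / ℚ) ramifies at {2, 3, 7, 19}: a division algebra.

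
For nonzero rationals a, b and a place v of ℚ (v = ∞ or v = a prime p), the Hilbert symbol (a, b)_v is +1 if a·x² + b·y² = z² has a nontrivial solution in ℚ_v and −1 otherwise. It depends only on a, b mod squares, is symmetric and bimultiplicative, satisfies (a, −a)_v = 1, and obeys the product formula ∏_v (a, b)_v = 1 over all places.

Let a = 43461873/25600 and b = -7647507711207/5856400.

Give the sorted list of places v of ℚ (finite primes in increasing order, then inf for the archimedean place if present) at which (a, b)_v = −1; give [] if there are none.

(a, b) ≡ (273, -247) mod (ℚ^×)²; places V = {2, 3, 5, 7, 11, 13, 19, ∞}.
(a,b)_5: α=-2, u≡2; β=-2, v≡3 (mod 5); (2|5)=-1, (3|5)=-1; sign (−1)^0·-1^-2·-1^-2 = +1.
(a,b)_7: α=3, u≡4; β=6, v≡5 (mod 7); (4|7)=+1, (5|7)=-1; sign (−1)^0·+1^6·-1^3 = -1.
(a,b)_11: α=0, u≡5; β=-4, v≡8 (mod 11); (5|11)=+1, (8|11)=-1; sign (−1)^0·+1^-4·-1^0 = +1.
(a,b)_3: α=3, u≡1; β=6, v≡2 (mod 3); (1|3)=+1, (2|3)=-1; sign (−1)^0·+1^6·-1^3 = -1.
(a,b)_13: α=1, u≡8; β=1, v≡2 (mod 13); (8|13)=-1, (2|13)=-1; sign (−1)^0·-1^1·-1^1 = +1.
(a,b)_2: α=-10, β=-4; u≡1, v≡1 (mod 8); ε(u)ε(v)=0·0, αω(v)=-10·0, βω(u)=-4·0; sum ≡ 0  ⇒  +1.
(a,b)_∞: sgn(273)=+, sgn(-247)=−, so +1.
(a,b)_19: α=2, u≡4; β=3, v≡9 (mod 19); (4|19)=+1, (9|19)=+1; sign (−1)^0·+1^3·+1^2 = +1.
|Ram(273, -247)| = 2, even; anisotropic at {3, 7}.

[3, 7]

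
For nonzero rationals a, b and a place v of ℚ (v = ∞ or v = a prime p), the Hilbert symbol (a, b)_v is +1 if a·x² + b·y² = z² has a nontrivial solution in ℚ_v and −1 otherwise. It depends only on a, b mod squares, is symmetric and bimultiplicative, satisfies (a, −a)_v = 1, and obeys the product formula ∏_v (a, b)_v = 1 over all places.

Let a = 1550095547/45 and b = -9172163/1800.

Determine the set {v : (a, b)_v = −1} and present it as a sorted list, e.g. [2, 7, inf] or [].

Mod squares: a ≡ 7735, b ≡ -3094. Check v ∈ {∞, 2, 3, 5, 7, 11, 13, 17}.
v=11: a=11^2·(≡8), b=11^2·(≡6) mod 11; (8|11)=-1, (6|11)=-1; (−1)^{2·2·5}·(-1)^2·(-1)^2 = +1.
v=5: a=5^-1·(≡3), b=5^-2·(≡1) mod 5; (3|5)=-1, (1|5)=+1; (−1)^{-1·-2·2}·(-1)^-2·(+1)^-1 = +1.
v=7: a=7^3·(≡5), b=7^3·(≡6) mod 7; (5|7)=-1, (6|7)=-1; (−1)^{3·3·3}·(-1)^3·(-1)^3 = -1.
v=∞: 7735 > 0 and -3094 < 0  ⇒  (a,b)_∞ = +1.
v=2: v_2(a)=0, v_2(b)=-3; units ≡ 7, 5 (mod 8); ε·ε+αω+βω = 1·0+0·1+-3·0 ≡ 0  ⇒  (a,b)_2 = +1.
v=3: a=3^-2·(≡1), b=3^-2·(≡2) mod 3; (1|3)=+1, (2|3)=-1; (−1)^{-2·-2·1}·(+1)^-2·(-1)^-2 = +1.
v=13: a=13^3·(≡9), b=13^1·(≡4) mod 13; (9|13)=+1, (4|13)=+1; (−1)^{3·1·6}·(+1)^1·(+1)^3 = +1.
v=17: a=17^1·(≡13), b=17^1·(≡5) mod 17; (13|17)=+1, (5|17)=-1; (−1)^{1·1·8}·(+1)^1·(-1)^1 = -1.
Ram(7735, -3094) = {7, 17}; no ℚ_7-point on the conic.

[7, 17]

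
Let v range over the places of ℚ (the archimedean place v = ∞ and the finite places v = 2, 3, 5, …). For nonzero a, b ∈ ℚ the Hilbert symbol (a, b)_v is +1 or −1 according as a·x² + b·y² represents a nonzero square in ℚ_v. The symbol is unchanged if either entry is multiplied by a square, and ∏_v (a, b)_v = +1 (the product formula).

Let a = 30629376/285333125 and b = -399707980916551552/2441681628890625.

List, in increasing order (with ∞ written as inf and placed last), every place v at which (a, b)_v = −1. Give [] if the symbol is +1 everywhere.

[2, 7, 11, 23]

(a, b) ≡ (3542, -9982) mod (ℚ^×)²; places V = {2, 3, 5, 7, 11, 17, 23, 31, ∞}.
(a,b)_∞: sgn(3542)=+, sgn(-9982)=−, so +1.
(a,b)_17: α=2, u≡5; β=6, v≡5 (mod 17); (5|17)=-1, (5|17)=-1; sign (−1)^0·-1^6·-1^2 = +1.
(a,b)_3: α=2, u≡2; β=-6, v≡2 (mod 3); (2|3)=-1, (2|3)=-1; sign (−1)^0·-1^-6·-1^2 = +1.
(a,b)_11: α=-3, u≡9; β=-8, v≡2 (mod 11); (9|11)=+1, (2|11)=-1; sign (−1)^0·+1^-8·-1^-3 = -1.
(a,b)_31: α=0, u≡18; β=1, v≡5 (mod 31); (18|31)=+1, (5|31)=+1; sign (−1)^0·+1^1·+1^0 = +1.
(a,b)_2: α=9, β=7; u≡3, v≡1 (mod 8); ε(u)ε(v)=1·0, αω(v)=9·0, βω(u)=7·1; sum ≡ 1  ⇒  -1.
(a,b)_5: α=-4, u≡2; β=-6, v≡2 (mod 5); (2|5)=-1, (2|5)=-1; sign (−1)^0·-1^-6·-1^-4 = +1.
(a,b)_23: α=1, u≡12; β=3, v≡1 (mod 23); (12|23)=+1, (1|23)=+1; sign (−1)^1·+1^3·+1^1 = -1.
(a,b)_7: α=-3, u≡4; β=3, v≡4 (mod 7); (4|7)=+1, (4|7)=+1; sign (−1)^1·+1^3·+1^-3 = -1.
(3542, -9982 / ℚ) ramifies at {2, 7, 11, 23}: a division algebra.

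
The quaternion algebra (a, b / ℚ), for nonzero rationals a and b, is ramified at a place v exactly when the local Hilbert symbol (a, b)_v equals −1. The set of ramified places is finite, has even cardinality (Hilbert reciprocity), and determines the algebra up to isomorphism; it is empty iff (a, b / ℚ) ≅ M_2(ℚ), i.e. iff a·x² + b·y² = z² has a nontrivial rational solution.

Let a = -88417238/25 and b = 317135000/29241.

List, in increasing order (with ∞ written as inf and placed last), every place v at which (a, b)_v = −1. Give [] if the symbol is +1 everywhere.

[13, 17]

(a, b) ≡ (-182, 126854) mod (ℚ^×)²; places V = {2, 3, 5, 7, 13, 17, 19, 41, ∞}.
(a,b)_13: α=1, u≡12; β=1, v≡8 (mod 13); (12|13)=+1, (8|13)=-1; sign (−1)^0·+1^1·-1^1 = -1.
(a,b)_19: α=0, u≡10; β=-2, v≡3 (mod 19); (10|19)=-1, (3|19)=-1; sign (−1)^0·-1^-2·-1^0 = +1.
(a,b)_41: α=2, u≡33; β=1, v≡13 (mod 41); (33|41)=+1, (13|41)=-1; sign (−1)^0·+1^1·-1^2 = +1.
(a,b)_∞: sgn(-182)=−, sgn(126854)=+, so +1.
(a,b)_17: α=2, u≡3; β=1, v≡16 (mod 17); (3|17)=-1, (16|17)=+1; sign (−1)^0·-1^1·+1^2 = -1.
(a,b)_3: α=0, u≡1; β=-4, v≡2 (mod 3); (1|3)=+1, (2|3)=-1; sign (−1)^0·+1^-4·-1^0 = +1.
(a,b)_7: α=1, u≡1; β=1, v≡3 (mod 7); (1|7)=+1, (3|7)=-1; sign (−1)^1·+1^1·-1^1 = +1.
(a,b)_2: α=1, β=3; u≡5, v≡3 (mod 8); ε(u)ε(v)=0·1, αω(v)=1·1, βω(u)=3·1; sum ≡ 0  ⇒  +1.
(a,b)_5: α=-2, u≡2; β=4, v≡1 (mod 5); (2|5)=-1, (1|5)=+1; sign (−1)^0·-1^4·+1^-2 = +1.
|Ram(-182, 126854)| = 2, even; anisotropic at {13, 17}.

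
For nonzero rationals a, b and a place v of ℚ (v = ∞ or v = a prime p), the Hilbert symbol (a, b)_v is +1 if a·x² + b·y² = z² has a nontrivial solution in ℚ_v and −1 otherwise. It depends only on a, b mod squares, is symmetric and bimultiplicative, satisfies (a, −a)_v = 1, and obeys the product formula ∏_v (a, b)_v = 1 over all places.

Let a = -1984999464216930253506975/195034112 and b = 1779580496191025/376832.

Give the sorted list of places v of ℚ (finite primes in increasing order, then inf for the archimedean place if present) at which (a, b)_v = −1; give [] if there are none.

(a, b) ≡ (-36593, 27378487) mod (ℚ^×)²; places V = {2, 3, 5, 7, 11, 13, 19, 23, 31, 37, 43, 47, ∞}.
(a,b)_37: α=3, u≡28; β=2, v≡3 (mod 37); (28|37)=+1, (3|37)=+1; sign (−1)^0·+1^2·+1^3 = +1.
(a,b)_∞: sgn(-36593)=−, sgn(27378487)=+, so +1.
(a,b)_7: α=-2, u≡5; β=0, v≡3 (mod 7); (5|7)=-1, (3|7)=-1; sign (−1)^0·-1^0·-1^-2 = +1.
(a,b)_43: α=1, u≡38; β=1, v≡3 (mod 43); (38|43)=+1, (3|43)=-1; sign (−1)^1·+1^1·-1^1 = +1.
(a,b)_47: α=2, u≡40; β=1, v≡9 (mod 47); (40|47)=-1, (9|47)=+1; sign (−1)^0·-1^1·+1^2 = -1.
(a,b)_13: α=-2, u≡2; β=0, v≡8 (mod 13); (2|13)=-1, (8|13)=-1; sign (−1)^0·-1^0·-1^-2 = +1.
(a,b)_19: α=4, u≡9; β=3, v≡14 (mod 19); (9|19)=+1, (14|19)=-1; sign (−1)^0·+1^3·-1^4 = +1.
(a,b)_5: α=2, u≡3; β=2, v≡3 (mod 5); (3|5)=-1, (3|5)=-1; sign (−1)^0·-1^2·-1^2 = +1.
(a,b)_11: α=4, u≡5; β=2, v≡9 (mod 11); (5|11)=+1, (9|11)=+1; sign (−1)^0·+1^2·+1^4 = +1.
(a,b)_2: α=-10, β=-14; u≡7, v≡7 (mod 8); ε(u)ε(v)=1·1, αω(v)=-10·0, βω(u)=-14·0; sum ≡ 1  ⇒  -1.
(a,b)_31: α=2, u≡28; β=1, v≡5 (mod 31); (28|31)=+1, (5|31)=+1; sign (−1)^0·+1^1·+1^2 = +1.
(a,b)_3: α=2, u≡1; β=0, v≡1 (mod 3); (1|3)=+1, (1|3)=+1; sign (−1)^0·+1^0·+1^2 = +1.
(a,b)_23: α=-1, u≡10; β=-1, v≡2 (mod 23); (10|23)=-1, (2|23)=+1; sign (−1)^1·-1^-1·+1^-1 = +1.
|Ram(-36593, 27378487)| = 2, even; anisotropic at {2, 47}.

[2, 47]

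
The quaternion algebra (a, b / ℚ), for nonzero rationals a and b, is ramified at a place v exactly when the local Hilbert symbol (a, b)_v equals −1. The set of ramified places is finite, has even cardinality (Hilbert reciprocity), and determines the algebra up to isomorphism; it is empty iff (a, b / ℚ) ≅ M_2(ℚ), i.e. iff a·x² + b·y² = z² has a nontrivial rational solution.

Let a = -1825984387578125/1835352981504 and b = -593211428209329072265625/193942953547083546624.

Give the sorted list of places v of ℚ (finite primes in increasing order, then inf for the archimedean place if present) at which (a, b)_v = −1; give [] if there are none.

[5, 13, 17, inf]

Mod squares: a ≡ -5, b ≡ -442. Check v ∈ {∞, 2, 3, 5, 7, 13, 17, 23}.
v=∞: -5 < 0 and -442 < 0  ⇒  (a,b)_∞ = -1.
v=7: a=7^-4·(≡4), b=7^-6·(≡6) mod 7; (4|7)=+1, (6|7)=-1; (−1)^{-4·-6·3}·(+1)^-6·(-1)^-4 = +1.
v=3: a=3^-6·(≡1), b=3^-10·(≡2) mod 3; (1|3)=+1, (2|3)=-1; (−1)^{-6·-10·1}·(+1)^-10·(-1)^-6 = +1.
v=2: v_2(a)=-20, v_2(b)=-31; units ≡ 3, 3 (mod 8); ε·ε+αω+βω = 1·1+-20·1+-31·1 ≡ 0  ⇒  (a,b)_2 = +1.
v=5: a=5^7·(≡1), b=5^10·(≡2) mod 5; (1|5)=+1, (2|5)=-1; (−1)^{7·10·2}·(+1)^10·(-1)^7 = -1.
v=13: a=13^0·(≡6), b=13^-1·(≡5) mod 13; (6|13)=-1, (5|13)=-1; (−1)^{0·-1·6}·(-1)^-1·(-1)^0 = -1.
v=23: a=23^4·(≡9), b=23^6·(≡8) mod 23; (9|23)=+1, (8|23)=+1; (−1)^{4·6·11}·(+1)^6·(+1)^4 = +1.
v=17: a=17^4·(≡12), b=17^7·(≡9) mod 17; (12|17)=-1, (9|17)=+1; (−1)^{4·7·8}·(-1)^7·(+1)^4 = -1.
(-5, -442 / ℚ) ramifies at {5, 13, 17, ∞}: a division algebra.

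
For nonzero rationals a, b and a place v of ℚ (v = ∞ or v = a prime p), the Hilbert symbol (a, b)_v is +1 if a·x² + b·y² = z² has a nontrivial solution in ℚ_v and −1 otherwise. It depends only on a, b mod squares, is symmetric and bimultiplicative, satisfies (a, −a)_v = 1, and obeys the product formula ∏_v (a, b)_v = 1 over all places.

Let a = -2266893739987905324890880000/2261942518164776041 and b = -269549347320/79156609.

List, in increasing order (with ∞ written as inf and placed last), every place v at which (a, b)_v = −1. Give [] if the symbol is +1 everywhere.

Mod squares: a ≡ -78, b ≡ -1870. Check v ∈ {∞, 2, 3, 5, 7, 11, 13, 17, 19, 23, 29, 31, 41}.
v=13: a=13^1·(≡5), b=13^0·(≡6) mod 13; (5|13)=-1, (6|13)=-1; (−1)^{1·0·6}·(-1)^0·(-1)^1 = -1.
v=29: a=29^4·(≡22), b=29^2·(≡17) mod 29; (22|29)=+1, (17|29)=-1; (−1)^{4·2·14}·(+1)^2·(-1)^4 = +1.
v=11: a=11^2·(≡2), b=11^1·(≡10) mod 11; (2|11)=-1, (10|11)=-1; (−1)^{2·1·5}·(-1)^1·(-1)^2 = -1.
v=41: a=41^-4·(≡8), b=41^-2·(≡10) mod 41; (8|41)=+1, (10|41)=+1; (−1)^{-4·-2·20}·(+1)^-2·(+1)^-4 = +1.
v=17: a=17^2·(≡14), b=17^1·(≡4) mod 17; (14|17)=-1, (4|17)=+1; (−1)^{2·1·8}·(-1)^1·(+1)^2 = -1.
v=7: a=7^-4·(≡3), b=7^-2·(≡3) mod 7; (3|7)=-1, (3|7)=-1; (−1)^{-4·-2·3}·(-1)^-2·(-1)^-4 = +1.
v=31: a=31^-4·(≡22), b=31^-2·(≡29) mod 31; (22|31)=-1, (29|31)=-1; (−1)^{-4·-2·15}·(-1)^-2·(-1)^-4 = +1.
v=2: v_2(a)=11, v_2(b)=3; units ≡ 1, 1 (mod 8); ε·ε+αω+βω = 0·0+11·0+3·0 ≡ 0  ⇒  (a,b)_2 = +1.
v=19: a=19^-2·(≡17), b=19^0·(≡1) mod 19; (17|19)=+1, (1|19)=+1; (−1)^{-2·0·9}·(+1)^0·(+1)^-2 = +1.
v=3: a=3^9·(≡1), b=3^4·(≡2) mod 3; (1|3)=+1, (2|3)=-1; (−1)^{9·4·1}·(+1)^4·(-1)^9 = -1.
v=23: a=23^4·(≡22), b=23^2·(≡3) mod 23; (22|23)=-1, (3|23)=+1; (−1)^{4·2·11}·(-1)^2·(+1)^4 = +1.
v=5: a=5^4·(≡2), b=5^1·(≡4) mod 5; (2|5)=-1, (4|5)=+1; (−1)^{4·1·2}·(-1)^1·(+1)^4 = -1.
v=∞: -78 < 0 and -1870 < 0  ⇒  (a,b)_∞ = -1.
Ram(-78, -1870) = {3, 5, 11, 13, 17, ∞}; no ℚ_3-point on the conic.

[3, 5, 11, 13, 17, inf]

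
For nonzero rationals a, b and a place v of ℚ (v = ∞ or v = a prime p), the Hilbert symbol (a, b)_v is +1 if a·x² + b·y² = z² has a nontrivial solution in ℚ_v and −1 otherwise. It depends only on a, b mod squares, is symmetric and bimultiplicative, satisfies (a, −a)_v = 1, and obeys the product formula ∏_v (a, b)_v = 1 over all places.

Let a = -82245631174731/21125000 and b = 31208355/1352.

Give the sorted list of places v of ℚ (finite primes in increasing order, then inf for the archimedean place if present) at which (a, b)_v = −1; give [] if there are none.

[5, 19]

(a, b) ≡ (-38, 13110) mod (ℚ^×)²; places V = {2, 3, 5, 13, 19, 23, ∞}.
(a,b)_19: α=3, u≡1; β=1, v≡11 (mod 19); (1|19)=+1, (11|19)=+1; sign (−1)^1·+1^1·+1^3 = -1.
(a,b)_13: α=-2, u≡3; β=-2, v≡6 (mod 13); (3|13)=+1, (6|13)=-1; sign (−1)^0·+1^-2·-1^-2 = +1.
(a,b)_∞: sgn(-38)=−, sgn(13110)=+, so +1.
(a,b)_2: α=-3, β=-3; u≡5, v≡3 (mod 8); ε(u)ε(v)=0·1, αω(v)=-3·1, βω(u)=-3·1; sum ≡ 0  ⇒  +1.
(a,b)_3: α=4, u≡1; β=3, v≡2 (mod 3); (1|3)=+1, (2|3)=-1; sign (−1)^0·+1^3·-1^4 = +1.
(a,b)_23: α=6, u≡13; β=3, v≡16 (mod 23); (13|23)=+1, (16|23)=+1; sign (−1)^0·+1^3·+1^6 = +1.
(a,b)_5: α=-6, u≡2; β=1, v≡3 (mod 5); (2|5)=-1, (3|5)=-1; sign (−1)^0·-1^1·-1^-6 = -1.
Ram(-38, 13110) = {5, 19}; no ℚ_5-point on the conic.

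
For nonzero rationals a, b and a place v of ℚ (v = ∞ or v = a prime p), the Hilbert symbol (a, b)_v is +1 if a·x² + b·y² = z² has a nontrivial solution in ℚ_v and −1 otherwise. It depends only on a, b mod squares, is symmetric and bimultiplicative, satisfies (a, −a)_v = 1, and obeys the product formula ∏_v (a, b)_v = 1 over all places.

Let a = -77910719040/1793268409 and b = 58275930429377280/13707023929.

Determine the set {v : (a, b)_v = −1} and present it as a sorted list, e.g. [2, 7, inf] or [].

[2, 5, 19, 29]

Mod squares: a ≡ -665, b ≡ 2755. Check v ∈ {∞, 2, 3, 5, 7, 11, 17, 19, 29, 41, 47, 53}.
v=7: a=7^1·(≡6), b=7^0·(≡1) mod 7; (6|7)=-1, (1|7)=+1; (−1)^{1·0·3}·(-1)^0·(+1)^1 = +1.
v=∞: -665 < 0 and 2755 > 0  ⇒  (a,b)_∞ = +1.
v=53: a=53^-2·(≡4), b=53^-2·(≡13) mod 53; (4|53)=+1, (13|53)=+1; (−1)^{-2·-2·26}·(+1)^-2·(+1)^-2 = +1.
v=47: a=47^-2·(≡5), b=47^-4·(≡13) mod 47; (5|47)=-1, (13|47)=-1; (−1)^{-2·-4·23}·(-1)^-4·(-1)^-2 = +1.
v=5: a=5^1·(≡3), b=5^1·(≡4) mod 5; (3|5)=-1, (4|5)=+1; (−1)^{1·1·2}·(-1)^1·(+1)^1 = -1.
v=3: a=3^2·(≡1), b=3^4·(≡1) mod 3; (1|3)=+1, (1|3)=+1; (−1)^{2·4·1}·(+1)^4·(+1)^2 = +1.
v=2: v_2(a)=6, v_2(b)=8; units ≡ 7, 3 (mod 8); ε·ε+αω+βω = 1·1+6·1+8·0 ≡ 1  ⇒  (a,b)_2 = -1.
v=29: a=29^0·(≡2), b=29^1·(≡21) mod 29; (2|29)=-1, (21|29)=-1; (−1)^{0·1·14}·(-1)^1·(-1)^0 = -1.
v=41: a=41^2·(≡1), b=41^4·(≡2) mod 41; (1|41)=+1, (2|41)=+1; (−1)^{2·4·20}·(+1)^4·(+1)^2 = +1.
v=17: a=17^-2·(≡4), b=17^0·(≡1) mod 17; (4|17)=+1, (1|17)=+1; (−1)^{-2·0·8}·(+1)^0·(+1)^-2 = +1.
v=11: a=11^2·(≡2), b=11^0·(≡3) mod 11; (2|11)=-1, (3|11)=+1; (−1)^{2·0·5}·(-1)^0·(+1)^2 = +1.
v=19: a=19^1·(≡2), b=19^3·(≡2) mod 19; (2|19)=-1, (2|19)=-1; (−1)^{1·3·9}·(-1)^3·(-1)^1 = -1.
Ram(-665, 2755) = {2, 5, 19, 29}; no ℚ_2-point on the conic.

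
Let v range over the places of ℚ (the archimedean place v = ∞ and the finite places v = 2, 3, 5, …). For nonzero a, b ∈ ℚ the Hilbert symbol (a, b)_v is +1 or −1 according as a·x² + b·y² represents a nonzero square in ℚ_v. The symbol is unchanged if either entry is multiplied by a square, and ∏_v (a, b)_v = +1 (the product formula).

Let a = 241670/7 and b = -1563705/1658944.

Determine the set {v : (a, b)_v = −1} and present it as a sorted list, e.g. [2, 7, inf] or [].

(a, b) ≡ (10010, -2145) mod (ℚ^×)²; places V = {2, 3, 5, 7, 11, 13, 23, ∞}.
(a,b)_11: α=1, u≡2; β=1, v≡9 (mod 11); (2|11)=-1, (9|11)=+1; sign (−1)^1·-1^1·+1^1 = +1.
(a,b)_7: α=-1, u≡2; β=-2, v≡1 (mod 7); (2|7)=+1, (1|7)=+1; sign (−1)^0·+1^-2·+1^-1 = +1.
(a,b)_3: α=0, u≡2; β=7, v≡2 (mod 3); (2|3)=-1, (2|3)=-1; sign (−1)^0·-1^7·-1^0 = -1.
(a,b)_23: α=0, u≡21; β=-2, v≡11 (mod 23); (21|23)=-1, (11|23)=-1; sign (−1)^0·-1^-2·-1^0 = +1.
(a,b)_13: α=3, u≡12; β=1, v≡4 (mod 13); (12|13)=+1, (4|13)=+1; sign (−1)^0·+1^1·+1^3 = +1.
(a,b)_5: α=1, u≡2; β=1, v≡1 (mod 5); (2|5)=-1, (1|5)=+1; sign (−1)^0·-1^1·+1^1 = -1.
(a,b)_2: α=1, β=-6; u≡5, v≡7 (mod 8); ε(u)ε(v)=0·1, αω(v)=1·0, βω(u)=-6·1; sum ≡ 0  ⇒  +1.
(a,b)_∞: sgn(10010)=+, sgn(-2145)=−, so +1.
(10010, -2145 / ℚ) ramifies at {3, 5}: a division algebra.

[3, 5]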